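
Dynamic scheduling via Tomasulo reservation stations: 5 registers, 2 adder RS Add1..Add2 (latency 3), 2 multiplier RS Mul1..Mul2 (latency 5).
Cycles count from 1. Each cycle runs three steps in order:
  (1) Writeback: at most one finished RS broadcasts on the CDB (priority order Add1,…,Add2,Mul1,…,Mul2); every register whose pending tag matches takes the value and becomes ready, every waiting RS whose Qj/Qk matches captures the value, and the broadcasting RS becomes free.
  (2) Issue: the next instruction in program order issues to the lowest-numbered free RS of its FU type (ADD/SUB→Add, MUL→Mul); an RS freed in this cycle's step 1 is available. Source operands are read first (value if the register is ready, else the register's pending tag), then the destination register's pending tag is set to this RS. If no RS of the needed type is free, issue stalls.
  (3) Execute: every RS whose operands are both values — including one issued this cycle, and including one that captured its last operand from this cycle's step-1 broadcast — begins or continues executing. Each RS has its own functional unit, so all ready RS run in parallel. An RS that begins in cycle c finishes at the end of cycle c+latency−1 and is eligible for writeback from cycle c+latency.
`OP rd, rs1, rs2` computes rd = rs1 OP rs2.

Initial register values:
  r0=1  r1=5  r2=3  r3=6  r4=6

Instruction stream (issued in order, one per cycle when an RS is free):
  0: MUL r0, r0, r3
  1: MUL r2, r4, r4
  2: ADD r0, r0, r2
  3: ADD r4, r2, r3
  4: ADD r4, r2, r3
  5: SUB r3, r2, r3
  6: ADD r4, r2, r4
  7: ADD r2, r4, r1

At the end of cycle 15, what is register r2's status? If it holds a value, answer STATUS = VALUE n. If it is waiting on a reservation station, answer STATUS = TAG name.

STATUS = TAG Add2

  c1: issue MUL r0<-Mul1  regs: r0:Mul1,r1:5,r2:3,r3:6,r4:6
  c2: issue MUL r2<-Mul2  regs: r0:Mul1,r1:5,r2:Mul2,r3:6,r4:6
  c3: issue ADD r0<-Add1  regs: r0:Add1,r1:5,r2:Mul2,r3:6,r4:6
  c4: issue ADD r4<-Add2  regs: r0:Add1,r1:5,r2:Mul2,r3:6,r4:Add2
  c5: stall  regs: r0:Add1,r1:5,r2:Mul2,r3:6,r4:Add2
  c6: CDB Mul1=6; stall  regs: r0:Add1,r1:5,r2:Mul2,r3:6,r4:Add2
  c7: CDB Mul2=36; stall  regs: r0:Add1,r1:5,r2:36,r3:6,r4:Add2
  c8: stall  regs: r0:Add1,r1:5,r2:36,r3:6,r4:Add2
  c9: stall  regs: r0:Add1,r1:5,r2:36,r3:6,r4:Add2
  c10: CDB Add1=42; issue ADD r4<-Add1  regs: r0:42,r1:5,r2:36,r3:6,r4:Add1
  c11: CDB Add2=42; issue SUB r3<-Add2  regs: r0:42,r1:5,r2:36,r3:Add2,r4:Add1
  c12: stall  regs: r0:42,r1:5,r2:36,r3:Add2,r4:Add1
  c13: CDB Add1=42; issue ADD r4<-Add1  regs: r0:42,r1:5,r2:36,r3:Add2,r4:Add1
  c14: CDB Add2=30; issue ADD r2<-Add2  regs: r0:42,r1:5,r2:Add2,r3:30,r4:Add1
  c15: -  regs: r0:42,r1:5,r2:Add2,r3:30,r4:Add1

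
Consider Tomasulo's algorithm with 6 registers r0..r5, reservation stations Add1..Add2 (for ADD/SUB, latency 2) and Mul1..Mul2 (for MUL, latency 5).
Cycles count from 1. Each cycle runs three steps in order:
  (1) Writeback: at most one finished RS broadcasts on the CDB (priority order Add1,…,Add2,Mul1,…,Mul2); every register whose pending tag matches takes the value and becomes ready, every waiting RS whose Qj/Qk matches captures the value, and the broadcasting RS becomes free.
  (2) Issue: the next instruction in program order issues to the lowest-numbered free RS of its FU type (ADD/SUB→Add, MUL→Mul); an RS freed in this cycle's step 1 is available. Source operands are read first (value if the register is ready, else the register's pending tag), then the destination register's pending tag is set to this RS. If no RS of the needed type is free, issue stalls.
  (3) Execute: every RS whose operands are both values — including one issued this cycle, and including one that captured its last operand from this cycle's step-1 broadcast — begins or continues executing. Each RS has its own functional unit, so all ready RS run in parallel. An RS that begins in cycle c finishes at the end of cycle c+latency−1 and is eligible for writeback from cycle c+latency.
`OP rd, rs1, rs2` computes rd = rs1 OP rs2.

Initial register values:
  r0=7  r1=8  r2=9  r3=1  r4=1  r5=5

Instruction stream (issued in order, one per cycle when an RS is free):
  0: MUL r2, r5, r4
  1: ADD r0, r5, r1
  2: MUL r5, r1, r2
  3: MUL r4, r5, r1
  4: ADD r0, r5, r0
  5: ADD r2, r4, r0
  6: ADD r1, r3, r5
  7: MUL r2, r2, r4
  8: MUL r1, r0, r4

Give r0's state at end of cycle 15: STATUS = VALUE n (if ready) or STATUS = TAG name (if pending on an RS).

  c1: issue MUL r2<-Mul1  regs: r0:7,r1:8,r2:Mul1,r3:1,r4:1,r5:5
  c2: issue ADD r0<-Add1  regs: r0:Add1,r1:8,r2:Mul1,r3:1,r4:1,r5:5
  c3: issue MUL r5<-Mul2  regs: r0:Add1,r1:8,r2:Mul1,r3:1,r4:1,r5:Mul2
  c4: CDB Add1=13; stall  regs: r0:13,r1:8,r2:Mul1,r3:1,r4:1,r5:Mul2
  c5: stall  regs: r0:13,r1:8,r2:Mul1,r3:1,r4:1,r5:Mul2
  c6: CDB Mul1=5; issue MUL r4<-Mul1  regs: r0:13,r1:8,r2:5,r3:1,r4:Mul1,r5:Mul2
  c7: issue ADD r0<-Add1  regs: r0:Add1,r1:8,r2:5,r3:1,r4:Mul1,r5:Mul2
  c8: issue ADD r2<-Add2  regs: r0:Add1,r1:8,r2:Add2,r3:1,r4:Mul1,r5:Mul2
  c9: stall  regs: r0:Add1,r1:8,r2:Add2,r3:1,r4:Mul1,r5:Mul2
  c10: stall  regs: r0:Add1,r1:8,r2:Add2,r3:1,r4:Mul1,r5:Mul2
  c11: CDB Mul2=40; stall  regs: r0:Add1,r1:8,r2:Add2,r3:1,r4:Mul1,r5:40
  c12: stall  regs: r0:Add1,r1:8,r2:Add2,r3:1,r4:Mul1,r5:40
  c13: CDB Add1=53; issue ADD r1<-Add1  regs: r0:53,r1:Add1,r2:Add2,r3:1,r4:Mul1,r5:40
  c14: issue MUL r2<-Mul2  regs: r0:53,r1:Add1,r2:Mul2,r3:1,r4:Mul1,r5:40
  c15: CDB Add1=41; stall  regs: r0:53,r1:41,r2:Mul2,r3:1,r4:Mul1,r5:40

STATUS = VALUE 53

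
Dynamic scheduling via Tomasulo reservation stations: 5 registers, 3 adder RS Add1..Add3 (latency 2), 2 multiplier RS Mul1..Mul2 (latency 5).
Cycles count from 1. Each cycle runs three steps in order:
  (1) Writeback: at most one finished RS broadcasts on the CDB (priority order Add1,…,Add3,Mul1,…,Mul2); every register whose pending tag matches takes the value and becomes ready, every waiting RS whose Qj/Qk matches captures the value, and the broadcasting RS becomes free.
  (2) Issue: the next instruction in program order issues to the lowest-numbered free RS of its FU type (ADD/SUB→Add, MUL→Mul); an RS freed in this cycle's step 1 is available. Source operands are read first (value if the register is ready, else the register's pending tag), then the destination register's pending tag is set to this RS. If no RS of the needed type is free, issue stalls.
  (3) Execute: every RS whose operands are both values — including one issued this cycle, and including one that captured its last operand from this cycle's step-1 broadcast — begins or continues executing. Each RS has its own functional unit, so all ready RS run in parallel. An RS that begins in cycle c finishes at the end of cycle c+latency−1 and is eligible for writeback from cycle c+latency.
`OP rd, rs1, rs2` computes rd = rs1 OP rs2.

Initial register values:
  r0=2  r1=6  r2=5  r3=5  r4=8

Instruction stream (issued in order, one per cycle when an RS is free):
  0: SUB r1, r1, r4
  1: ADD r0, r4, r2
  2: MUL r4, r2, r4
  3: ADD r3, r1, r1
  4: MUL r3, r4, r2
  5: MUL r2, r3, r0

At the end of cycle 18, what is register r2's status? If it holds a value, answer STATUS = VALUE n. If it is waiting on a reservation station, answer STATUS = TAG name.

STATUS = VALUE 2600

cycle 1: issue SUB r1<-Add1 // r0:2,r1:Add1,r2:5,r3:5,r4:8
cycle 2: issue ADD r0<-Add2 // r0:Add2,r1:Add1,r2:5,r3:5,r4:8
cycle 3: CDB Add1=-2; issue MUL r4<-Mul1 // r0:Add2,r1:-2,r2:5,r3:5,r4:Mul1
cycle 4: CDB Add2=13; issue ADD r3<-Add1 // r0:13,r1:-2,r2:5,r3:Add1,r4:Mul1
cycle 5: issue MUL r3<-Mul2 // r0:13,r1:-2,r2:5,r3:Mul2,r4:Mul1
cycle 6: CDB Add1=-4; stall // r0:13,r1:-2,r2:5,r3:Mul2,r4:Mul1
cycle 7: stall // r0:13,r1:-2,r2:5,r3:Mul2,r4:Mul1
cycle 8: CDB Mul1=40; issue MUL r2<-Mul1 // r0:13,r1:-2,r2:Mul1,r3:Mul2,r4:40
cycle 9: - // r0:13,r1:-2,r2:Mul1,r3:Mul2,r4:40
cycle 10: - // r0:13,r1:-2,r2:Mul1,r3:Mul2,r4:40
cycle 11: - // r0:13,r1:-2,r2:Mul1,r3:Mul2,r4:40
cycle 12: - // r0:13,r1:-2,r2:Mul1,r3:Mul2,r4:40
cycle 13: CDB Mul2=200 // r0:13,r1:-2,r2:Mul1,r3:200,r4:40
cycle 14: - // r0:13,r1:-2,r2:Mul1,r3:200,r4:40
cycle 15: - // r0:13,r1:-2,r2:Mul1,r3:200,r4:40
cycle 16: - // r0:13,r1:-2,r2:Mul1,r3:200,r4:40
cycle 17: - // r0:13,r1:-2,r2:Mul1,r3:200,r4:40
cycle 18: CDB Mul1=2600 // r0:13,r1:-2,r2:2600,r3:200,r4:40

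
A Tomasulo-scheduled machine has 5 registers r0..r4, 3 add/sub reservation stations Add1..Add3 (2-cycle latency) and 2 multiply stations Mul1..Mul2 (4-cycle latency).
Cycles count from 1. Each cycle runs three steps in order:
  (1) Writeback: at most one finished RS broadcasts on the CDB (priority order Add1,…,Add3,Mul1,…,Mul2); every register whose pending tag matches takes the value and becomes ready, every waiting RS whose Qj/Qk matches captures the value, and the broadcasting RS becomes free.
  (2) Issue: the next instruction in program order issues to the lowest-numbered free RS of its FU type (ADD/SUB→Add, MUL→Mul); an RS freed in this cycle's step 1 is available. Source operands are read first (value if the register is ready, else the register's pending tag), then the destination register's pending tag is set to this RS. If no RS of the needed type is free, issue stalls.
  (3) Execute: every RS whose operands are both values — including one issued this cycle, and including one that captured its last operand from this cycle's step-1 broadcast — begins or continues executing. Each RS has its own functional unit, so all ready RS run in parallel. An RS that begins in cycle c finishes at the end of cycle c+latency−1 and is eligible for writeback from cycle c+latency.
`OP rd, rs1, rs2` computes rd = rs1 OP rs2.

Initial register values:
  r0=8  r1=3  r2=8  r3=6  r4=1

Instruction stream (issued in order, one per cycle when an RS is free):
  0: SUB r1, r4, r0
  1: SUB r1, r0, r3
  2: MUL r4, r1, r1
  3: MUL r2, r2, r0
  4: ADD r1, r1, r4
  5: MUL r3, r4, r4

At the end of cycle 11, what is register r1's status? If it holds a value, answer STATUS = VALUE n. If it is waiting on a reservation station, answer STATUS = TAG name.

  c1: issue SUB r1<-Add1  regs: r0:8,r1:Add1,r2:8,r3:6,r4:1
  c2: issue SUB r1<-Add2  regs: r0:8,r1:Add2,r2:8,r3:6,r4:1
  c3: CDB Add1=-7; issue MUL r4<-Mul1  regs: r0:8,r1:Add2,r2:8,r3:6,r4:Mul1
  c4: CDB Add2=2; issue MUL r2<-Mul2  regs: r0:8,r1:2,r2:Mul2,r3:6,r4:Mul1
  c5: issue ADD r1<-Add1  regs: r0:8,r1:Add1,r2:Mul2,r3:6,r4:Mul1
  c6: stall  regs: r0:8,r1:Add1,r2:Mul2,r3:6,r4:Mul1
  c7: stall  regs: r0:8,r1:Add1,r2:Mul2,r3:6,r4:Mul1
  c8: CDB Mul1=4; issue MUL r3<-Mul1  regs: r0:8,r1:Add1,r2:Mul2,r3:Mul1,r4:4
  c9: CDB Mul2=64  regs: r0:8,r1:Add1,r2:64,r3:Mul1,r4:4
  c10: CDB Add1=6  regs: r0:8,r1:6,r2:64,r3:Mul1,r4:4
  c11: -  regs: r0:8,r1:6,r2:64,r3:Mul1,r4:4

STATUS = VALUE 6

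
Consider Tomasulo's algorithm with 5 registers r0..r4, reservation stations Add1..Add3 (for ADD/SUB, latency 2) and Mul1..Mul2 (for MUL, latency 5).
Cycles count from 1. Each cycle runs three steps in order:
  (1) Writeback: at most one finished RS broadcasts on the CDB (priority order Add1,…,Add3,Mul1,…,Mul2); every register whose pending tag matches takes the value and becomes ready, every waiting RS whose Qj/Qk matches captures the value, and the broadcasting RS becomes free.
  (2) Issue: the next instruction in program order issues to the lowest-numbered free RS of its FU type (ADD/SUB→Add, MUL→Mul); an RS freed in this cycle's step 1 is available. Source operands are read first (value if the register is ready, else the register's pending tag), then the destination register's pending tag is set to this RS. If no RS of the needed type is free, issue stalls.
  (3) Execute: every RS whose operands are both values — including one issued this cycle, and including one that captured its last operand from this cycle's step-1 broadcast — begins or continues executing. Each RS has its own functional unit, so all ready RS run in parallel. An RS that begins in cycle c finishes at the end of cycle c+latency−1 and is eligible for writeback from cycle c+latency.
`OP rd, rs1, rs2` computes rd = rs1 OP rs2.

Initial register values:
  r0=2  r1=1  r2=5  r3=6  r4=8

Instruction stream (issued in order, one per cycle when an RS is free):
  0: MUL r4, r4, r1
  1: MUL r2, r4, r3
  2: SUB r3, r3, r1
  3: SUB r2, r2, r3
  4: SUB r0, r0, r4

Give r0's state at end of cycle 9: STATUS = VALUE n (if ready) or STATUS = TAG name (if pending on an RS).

STATUS = VALUE -6

  c1: issue MUL r4<-Mul1  regs: r0:2,r1:1,r2:5,r3:6,r4:Mul1
  c2: issue MUL r2<-Mul2  regs: r0:2,r1:1,r2:Mul2,r3:6,r4:Mul1
  c3: issue SUB r3<-Add1  regs: r0:2,r1:1,r2:Mul2,r3:Add1,r4:Mul1
  c4: issue SUB r2<-Add2  regs: r0:2,r1:1,r2:Add2,r3:Add1,r4:Mul1
  c5: CDB Add1=5; issue SUB r0<-Add1  regs: r0:Add1,r1:1,r2:Add2,r3:5,r4:Mul1
  c6: CDB Mul1=8  regs: r0:Add1,r1:1,r2:Add2,r3:5,r4:8
  c7: -  regs: r0:Add1,r1:1,r2:Add2,r3:5,r4:8
  c8: CDB Add1=-6  regs: r0:-6,r1:1,r2:Add2,r3:5,r4:8
  c9: -  regs: r0:-6,r1:1,r2:Add2,r3:5,r4:8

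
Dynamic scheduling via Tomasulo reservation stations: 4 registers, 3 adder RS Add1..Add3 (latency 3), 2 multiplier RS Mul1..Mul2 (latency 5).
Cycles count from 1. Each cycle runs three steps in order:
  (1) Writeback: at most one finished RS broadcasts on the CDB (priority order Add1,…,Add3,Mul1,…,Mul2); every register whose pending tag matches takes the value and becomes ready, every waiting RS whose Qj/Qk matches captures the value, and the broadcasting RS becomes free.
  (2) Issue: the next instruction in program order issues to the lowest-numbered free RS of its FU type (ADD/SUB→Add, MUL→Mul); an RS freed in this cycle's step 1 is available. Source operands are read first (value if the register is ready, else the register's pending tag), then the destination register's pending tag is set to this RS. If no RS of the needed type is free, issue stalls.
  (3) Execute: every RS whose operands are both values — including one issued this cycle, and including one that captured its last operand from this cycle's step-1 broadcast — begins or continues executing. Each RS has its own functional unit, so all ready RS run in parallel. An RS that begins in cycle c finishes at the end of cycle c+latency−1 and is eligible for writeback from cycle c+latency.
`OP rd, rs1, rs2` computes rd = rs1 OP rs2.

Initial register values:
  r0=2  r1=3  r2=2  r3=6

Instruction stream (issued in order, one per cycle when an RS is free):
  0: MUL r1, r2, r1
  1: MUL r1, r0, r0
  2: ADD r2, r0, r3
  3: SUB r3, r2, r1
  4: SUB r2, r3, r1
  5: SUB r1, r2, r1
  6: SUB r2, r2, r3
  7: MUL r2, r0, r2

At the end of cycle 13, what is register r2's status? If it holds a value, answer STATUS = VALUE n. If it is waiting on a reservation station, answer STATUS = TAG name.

STATUS = TAG Mul1

  c1: issue MUL r1<-Mul1  regs: r0:2,r1:Mul1,r2:2,r3:6
  c2: issue MUL r1<-Mul2  regs: r0:2,r1:Mul2,r2:2,r3:6
  c3: issue ADD r2<-Add1  regs: r0:2,r1:Mul2,r2:Add1,r3:6
  c4: issue SUB r3<-Add2  regs: r0:2,r1:Mul2,r2:Add1,r3:Add2
  c5: issue SUB r2<-Add3  regs: r0:2,r1:Mul2,r2:Add3,r3:Add2
  c6: CDB Add1=8; issue SUB r1<-Add1  regs: r0:2,r1:Add1,r2:Add3,r3:Add2
  c7: CDB Mul1=6; stall  regs: r0:2,r1:Add1,r2:Add3,r3:Add2
  c8: CDB Mul2=4; stall  regs: r0:2,r1:Add1,r2:Add3,r3:Add2
  c9: stall  regs: r0:2,r1:Add1,r2:Add3,r3:Add2
  c10: stall  regs: r0:2,r1:Add1,r2:Add3,r3:Add2
  c11: CDB Add2=4; issue SUB r2<-Add2  regs: r0:2,r1:Add1,r2:Add2,r3:4
  c12: issue MUL r2<-Mul1  regs: r0:2,r1:Add1,r2:Mul1,r3:4
  c13: -  regs: r0:2,r1:Add1,r2:Mul1,r3:4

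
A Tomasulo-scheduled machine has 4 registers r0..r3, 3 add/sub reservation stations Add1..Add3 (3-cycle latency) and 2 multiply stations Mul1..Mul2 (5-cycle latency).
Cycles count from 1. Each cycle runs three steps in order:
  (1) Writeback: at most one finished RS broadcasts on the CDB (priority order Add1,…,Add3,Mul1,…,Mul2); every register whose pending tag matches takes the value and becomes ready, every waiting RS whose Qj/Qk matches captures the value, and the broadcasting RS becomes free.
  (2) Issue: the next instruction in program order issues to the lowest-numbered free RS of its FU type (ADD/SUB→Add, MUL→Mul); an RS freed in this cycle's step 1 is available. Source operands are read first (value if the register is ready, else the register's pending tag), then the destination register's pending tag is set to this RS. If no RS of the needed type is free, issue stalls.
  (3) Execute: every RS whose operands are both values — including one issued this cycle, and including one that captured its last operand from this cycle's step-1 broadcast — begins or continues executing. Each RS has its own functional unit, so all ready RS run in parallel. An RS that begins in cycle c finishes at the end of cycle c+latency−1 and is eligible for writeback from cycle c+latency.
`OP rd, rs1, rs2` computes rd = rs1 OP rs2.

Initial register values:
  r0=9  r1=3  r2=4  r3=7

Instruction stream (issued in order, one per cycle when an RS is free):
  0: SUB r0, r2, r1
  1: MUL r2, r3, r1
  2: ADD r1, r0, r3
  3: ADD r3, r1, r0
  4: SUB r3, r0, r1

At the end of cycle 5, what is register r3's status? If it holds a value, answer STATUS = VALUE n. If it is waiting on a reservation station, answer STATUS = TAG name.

c1: issue SUB r0<-Add1 | r0:Add1,r1:3,r2:4,r3:7
c2: issue MUL r2<-Mul1 | r0:Add1,r1:3,r2:Mul1,r3:7
c3: issue ADD r1<-Add2 | r0:Add1,r1:Add2,r2:Mul1,r3:7
c4: CDB Add1=1; issue ADD r3<-Add1 | r0:1,r1:Add2,r2:Mul1,r3:Add1
c5: issue SUB r3<-Add3 | r0:1,r1:Add2,r2:Mul1,r3:Add3

STATUS = TAG Add3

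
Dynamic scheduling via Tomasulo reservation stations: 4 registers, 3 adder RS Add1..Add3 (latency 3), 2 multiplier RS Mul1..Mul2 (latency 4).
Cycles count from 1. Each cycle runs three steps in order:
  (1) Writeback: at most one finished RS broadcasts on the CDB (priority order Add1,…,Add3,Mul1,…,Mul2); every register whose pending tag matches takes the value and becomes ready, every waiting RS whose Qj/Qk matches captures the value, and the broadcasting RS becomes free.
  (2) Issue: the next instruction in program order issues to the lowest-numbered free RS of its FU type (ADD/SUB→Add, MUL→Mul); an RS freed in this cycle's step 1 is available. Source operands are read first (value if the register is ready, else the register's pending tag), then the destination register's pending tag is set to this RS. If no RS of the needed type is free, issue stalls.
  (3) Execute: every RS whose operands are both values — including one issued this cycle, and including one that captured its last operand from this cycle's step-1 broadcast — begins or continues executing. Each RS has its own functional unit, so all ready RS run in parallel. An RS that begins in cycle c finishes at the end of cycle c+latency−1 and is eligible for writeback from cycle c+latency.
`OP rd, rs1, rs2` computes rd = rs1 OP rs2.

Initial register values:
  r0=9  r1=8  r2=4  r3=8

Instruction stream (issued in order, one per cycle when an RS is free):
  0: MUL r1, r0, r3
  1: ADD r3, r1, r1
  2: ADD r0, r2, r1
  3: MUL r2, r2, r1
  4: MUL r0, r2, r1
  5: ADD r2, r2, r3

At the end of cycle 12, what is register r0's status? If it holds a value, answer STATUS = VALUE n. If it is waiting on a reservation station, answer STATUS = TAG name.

c1: issue MUL r1<-Mul1 | r0:9,r1:Mul1,r2:4,r3:8
c2: issue ADD r3<-Add1 | r0:9,r1:Mul1,r2:4,r3:Add1
c3: issue ADD r0<-Add2 | r0:Add2,r1:Mul1,r2:4,r3:Add1
c4: issue MUL r2<-Mul2 | r0:Add2,r1:Mul1,r2:Mul2,r3:Add1
c5: CDB Mul1=72; issue MUL r0<-Mul1 | r0:Mul1,r1:72,r2:Mul2,r3:Add1
c6: issue ADD r2<-Add3 | r0:Mul1,r1:72,r2:Add3,r3:Add1
c7: - | r0:Mul1,r1:72,r2:Add3,r3:Add1
c8: CDB Add1=144 | r0:Mul1,r1:72,r2:Add3,r3:144
c9: CDB Add2=76 | r0:Mul1,r1:72,r2:Add3,r3:144
c10: CDB Mul2=288 | r0:Mul1,r1:72,r2:Add3,r3:144
c11: - | r0:Mul1,r1:72,r2:Add3,r3:144
c12: - | r0:Mul1,r1:72,r2:Add3,r3:144

STATUS = TAG Mul1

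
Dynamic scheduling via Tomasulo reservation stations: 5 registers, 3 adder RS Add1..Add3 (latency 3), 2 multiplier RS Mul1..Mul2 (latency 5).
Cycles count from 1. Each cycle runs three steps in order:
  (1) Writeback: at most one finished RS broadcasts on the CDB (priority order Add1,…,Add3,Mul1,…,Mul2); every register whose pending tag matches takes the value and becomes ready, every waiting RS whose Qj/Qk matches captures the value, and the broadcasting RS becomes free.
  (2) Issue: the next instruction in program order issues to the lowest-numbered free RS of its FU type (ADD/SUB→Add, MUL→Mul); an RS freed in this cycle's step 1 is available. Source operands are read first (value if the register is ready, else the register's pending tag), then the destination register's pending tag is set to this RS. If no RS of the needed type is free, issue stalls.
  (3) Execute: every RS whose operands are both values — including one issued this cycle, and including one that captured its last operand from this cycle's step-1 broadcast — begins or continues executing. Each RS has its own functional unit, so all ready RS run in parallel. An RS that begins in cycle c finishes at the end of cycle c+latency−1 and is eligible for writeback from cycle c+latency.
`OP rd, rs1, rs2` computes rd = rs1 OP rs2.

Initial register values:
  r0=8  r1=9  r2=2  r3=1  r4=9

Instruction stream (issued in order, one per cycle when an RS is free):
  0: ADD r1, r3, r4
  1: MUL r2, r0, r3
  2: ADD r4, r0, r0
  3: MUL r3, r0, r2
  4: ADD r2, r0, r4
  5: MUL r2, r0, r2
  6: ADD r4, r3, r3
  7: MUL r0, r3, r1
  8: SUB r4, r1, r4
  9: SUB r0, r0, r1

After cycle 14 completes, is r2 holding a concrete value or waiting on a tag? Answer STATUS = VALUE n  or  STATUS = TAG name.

  c1: issue ADD r1<-Add1  regs: r0:8,r1:Add1,r2:2,r3:1,r4:9
  c2: issue MUL r2<-Mul1  regs: r0:8,r1:Add1,r2:Mul1,r3:1,r4:9
  c3: issue ADD r4<-Add2  regs: r0:8,r1:Add1,r2:Mul1,r3:1,r4:Add2
  c4: CDB Add1=10; issue MUL r3<-Mul2  regs: r0:8,r1:10,r2:Mul1,r3:Mul2,r4:Add2
  c5: issue ADD r2<-Add1  regs: r0:8,r1:10,r2:Add1,r3:Mul2,r4:Add2
  c6: CDB Add2=16; stall  regs: r0:8,r1:10,r2:Add1,r3:Mul2,r4:16
  c7: CDB Mul1=8; issue MUL r2<-Mul1  regs: r0:8,r1:10,r2:Mul1,r3:Mul2,r4:16
  c8: issue ADD r4<-Add2  regs: r0:8,r1:10,r2:Mul1,r3:Mul2,r4:Add2
  c9: CDB Add1=24; stall  regs: r0:8,r1:10,r2:Mul1,r3:Mul2,r4:Add2
  c10: stall  regs: r0:8,r1:10,r2:Mul1,r3:Mul2,r4:Add2
  c11: stall  regs: r0:8,r1:10,r2:Mul1,r3:Mul2,r4:Add2
  c12: CDB Mul2=64; issue MUL r0<-Mul2  regs: r0:Mul2,r1:10,r2:Mul1,r3:64,r4:Add2
  c13: issue SUB r4<-Add1  regs: r0:Mul2,r1:10,r2:Mul1,r3:64,r4:Add1
  c14: CDB Mul1=192; issue SUB r0<-Add3  regs: r0:Add3,r1:10,r2:192,r3:64,r4:Add1

STATUS = VALUE 192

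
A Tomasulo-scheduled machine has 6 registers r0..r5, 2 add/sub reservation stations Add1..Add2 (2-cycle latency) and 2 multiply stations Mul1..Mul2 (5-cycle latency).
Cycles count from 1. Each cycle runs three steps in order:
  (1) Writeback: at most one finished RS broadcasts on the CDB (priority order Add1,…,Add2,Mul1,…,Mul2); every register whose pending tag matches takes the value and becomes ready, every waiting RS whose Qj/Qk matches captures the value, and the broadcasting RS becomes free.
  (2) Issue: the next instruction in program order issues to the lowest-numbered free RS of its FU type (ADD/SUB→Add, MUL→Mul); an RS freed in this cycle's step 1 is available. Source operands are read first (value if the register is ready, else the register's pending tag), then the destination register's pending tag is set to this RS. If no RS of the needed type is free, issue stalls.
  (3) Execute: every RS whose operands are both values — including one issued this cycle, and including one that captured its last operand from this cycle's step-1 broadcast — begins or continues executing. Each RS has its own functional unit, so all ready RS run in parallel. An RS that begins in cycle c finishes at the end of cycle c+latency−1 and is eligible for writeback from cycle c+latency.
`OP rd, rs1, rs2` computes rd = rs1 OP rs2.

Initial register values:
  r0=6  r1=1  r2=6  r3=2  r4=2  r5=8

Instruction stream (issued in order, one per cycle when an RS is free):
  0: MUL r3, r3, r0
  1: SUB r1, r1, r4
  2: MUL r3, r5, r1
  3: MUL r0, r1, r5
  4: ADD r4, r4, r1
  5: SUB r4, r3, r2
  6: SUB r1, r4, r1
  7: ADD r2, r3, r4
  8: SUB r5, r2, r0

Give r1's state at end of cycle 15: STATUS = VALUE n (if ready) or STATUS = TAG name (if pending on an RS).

c1: issue MUL r3<-Mul1 | r0:6,r1:1,r2:6,r3:Mul1,r4:2,r5:8
c2: issue SUB r1<-Add1 | r0:6,r1:Add1,r2:6,r3:Mul1,r4:2,r5:8
c3: issue MUL r3<-Mul2 | r0:6,r1:Add1,r2:6,r3:Mul2,r4:2,r5:8
c4: CDB Add1=-1; stall | r0:6,r1:-1,r2:6,r3:Mul2,r4:2,r5:8
c5: stall | r0:6,r1:-1,r2:6,r3:Mul2,r4:2,r5:8
c6: CDB Mul1=12; issue MUL r0<-Mul1 | r0:Mul1,r1:-1,r2:6,r3:Mul2,r4:2,r5:8
c7: issue ADD r4<-Add1 | r0:Mul1,r1:-1,r2:6,r3:Mul2,r4:Add1,r5:8
c8: issue SUB r4<-Add2 | r0:Mul1,r1:-1,r2:6,r3:Mul2,r4:Add2,r5:8
c9: CDB Add1=1; issue SUB r1<-Add1 | r0:Mul1,r1:Add1,r2:6,r3:Mul2,r4:Add2,r5:8
c10: CDB Mul2=-8; stall | r0:Mul1,r1:Add1,r2:6,r3:-8,r4:Add2,r5:8
c11: CDB Mul1=-8; stall | r0:-8,r1:Add1,r2:6,r3:-8,r4:Add2,r5:8
c12: CDB Add2=-14; issue ADD r2<-Add2 | r0:-8,r1:Add1,r2:Add2,r3:-8,r4:-14,r5:8
c13: stall | r0:-8,r1:Add1,r2:Add2,r3:-8,r4:-14,r5:8
c14: CDB Add1=-13; issue SUB r5<-Add1 | r0:-8,r1:-13,r2:Add2,r3:-8,r4:-14,r5:Add1
c15: CDB Add2=-22 | r0:-8,r1:-13,r2:-22,r3:-8,r4:-14,r5:Add1

STATUS = VALUE -13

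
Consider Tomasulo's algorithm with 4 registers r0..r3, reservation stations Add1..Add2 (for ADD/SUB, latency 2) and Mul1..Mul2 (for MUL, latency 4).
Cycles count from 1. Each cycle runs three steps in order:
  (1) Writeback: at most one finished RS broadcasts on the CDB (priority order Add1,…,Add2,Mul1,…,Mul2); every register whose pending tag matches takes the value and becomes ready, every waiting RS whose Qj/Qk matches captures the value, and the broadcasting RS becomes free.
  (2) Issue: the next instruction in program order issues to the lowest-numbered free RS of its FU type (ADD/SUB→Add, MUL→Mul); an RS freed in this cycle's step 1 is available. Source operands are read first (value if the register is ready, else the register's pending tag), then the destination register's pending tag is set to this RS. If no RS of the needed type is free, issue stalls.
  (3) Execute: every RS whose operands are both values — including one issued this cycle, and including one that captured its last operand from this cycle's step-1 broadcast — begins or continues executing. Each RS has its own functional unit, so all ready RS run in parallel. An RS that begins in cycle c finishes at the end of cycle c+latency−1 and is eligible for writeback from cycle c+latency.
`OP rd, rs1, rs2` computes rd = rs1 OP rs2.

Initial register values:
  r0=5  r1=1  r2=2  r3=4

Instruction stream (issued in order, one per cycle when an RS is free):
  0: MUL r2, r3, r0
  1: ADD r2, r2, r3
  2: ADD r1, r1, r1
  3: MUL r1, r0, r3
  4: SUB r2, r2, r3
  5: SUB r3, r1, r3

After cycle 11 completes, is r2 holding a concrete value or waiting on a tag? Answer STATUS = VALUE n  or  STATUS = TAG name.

  c1: issue MUL r2<-Mul1  regs: r0:5,r1:1,r2:Mul1,r3:4
  c2: issue ADD r2<-Add1  regs: r0:5,r1:1,r2:Add1,r3:4
  c3: issue ADD r1<-Add2  regs: r0:5,r1:Add2,r2:Add1,r3:4
  c4: issue MUL r1<-Mul2  regs: r0:5,r1:Mul2,r2:Add1,r3:4
  c5: CDB Add2=2; issue SUB r2<-Add2  regs: r0:5,r1:Mul2,r2:Add2,r3:4
  c6: CDB Mul1=20; stall  regs: r0:5,r1:Mul2,r2:Add2,r3:4
  c7: stall  regs: r0:5,r1:Mul2,r2:Add2,r3:4
  c8: CDB Add1=24; issue SUB r3<-Add1  regs: r0:5,r1:Mul2,r2:Add2,r3:Add1
  c9: CDB Mul2=20  regs: r0:5,r1:20,r2:Add2,r3:Add1
  c10: CDB Add2=20  regs: r0:5,r1:20,r2:20,r3:Add1
  c11: CDB Add1=16  regs: r0:5,r1:20,r2:20,r3:16

STATUS = VALUE 20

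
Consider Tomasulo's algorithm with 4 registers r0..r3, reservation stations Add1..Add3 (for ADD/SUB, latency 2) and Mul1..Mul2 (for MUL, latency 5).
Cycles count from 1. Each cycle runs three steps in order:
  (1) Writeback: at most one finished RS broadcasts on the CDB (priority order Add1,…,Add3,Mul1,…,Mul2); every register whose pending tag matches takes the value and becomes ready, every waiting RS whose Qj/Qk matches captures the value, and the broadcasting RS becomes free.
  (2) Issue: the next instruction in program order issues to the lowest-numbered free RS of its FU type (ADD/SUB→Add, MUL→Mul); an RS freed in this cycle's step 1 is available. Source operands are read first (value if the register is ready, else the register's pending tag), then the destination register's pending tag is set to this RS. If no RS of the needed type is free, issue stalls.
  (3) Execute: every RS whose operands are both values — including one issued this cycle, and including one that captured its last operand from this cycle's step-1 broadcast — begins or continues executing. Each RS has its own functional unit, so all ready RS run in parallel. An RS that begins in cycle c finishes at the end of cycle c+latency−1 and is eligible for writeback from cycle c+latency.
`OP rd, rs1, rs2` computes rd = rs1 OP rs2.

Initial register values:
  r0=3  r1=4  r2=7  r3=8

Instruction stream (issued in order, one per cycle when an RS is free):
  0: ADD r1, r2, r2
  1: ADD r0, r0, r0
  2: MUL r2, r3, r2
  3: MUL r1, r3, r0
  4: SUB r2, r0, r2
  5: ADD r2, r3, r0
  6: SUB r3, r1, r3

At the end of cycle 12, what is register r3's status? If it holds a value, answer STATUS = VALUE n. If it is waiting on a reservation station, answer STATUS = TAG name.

  c1: issue ADD r1<-Add1  regs: r0:3,r1:Add1,r2:7,r3:8
  c2: issue ADD r0<-Add2  regs: r0:Add2,r1:Add1,r2:7,r3:8
  c3: CDB Add1=14; issue MUL r2<-Mul1  regs: r0:Add2,r1:14,r2:Mul1,r3:8
  c4: CDB Add2=6; issue MUL r1<-Mul2  regs: r0:6,r1:Mul2,r2:Mul1,r3:8
  c5: issue SUB r2<-Add1  regs: r0:6,r1:Mul2,r2:Add1,r3:8
  c6: issue ADD r2<-Add2  regs: r0:6,r1:Mul2,r2:Add2,r3:8
  c7: issue SUB r3<-Add3  regs: r0:6,r1:Mul2,r2:Add2,r3:Add3
  c8: CDB Add2=14  regs: r0:6,r1:Mul2,r2:14,r3:Add3
  c9: CDB Mul1=56  regs: r0:6,r1:Mul2,r2:14,r3:Add3
  c10: CDB Mul2=48  regs: r0:6,r1:48,r2:14,r3:Add3
  c11: CDB Add1=-50  regs: r0:6,r1:48,r2:14,r3:Add3
  c12: CDB Add3=40  regs: r0:6,r1:48,r2:14,r3:40

STATUS = VALUE 40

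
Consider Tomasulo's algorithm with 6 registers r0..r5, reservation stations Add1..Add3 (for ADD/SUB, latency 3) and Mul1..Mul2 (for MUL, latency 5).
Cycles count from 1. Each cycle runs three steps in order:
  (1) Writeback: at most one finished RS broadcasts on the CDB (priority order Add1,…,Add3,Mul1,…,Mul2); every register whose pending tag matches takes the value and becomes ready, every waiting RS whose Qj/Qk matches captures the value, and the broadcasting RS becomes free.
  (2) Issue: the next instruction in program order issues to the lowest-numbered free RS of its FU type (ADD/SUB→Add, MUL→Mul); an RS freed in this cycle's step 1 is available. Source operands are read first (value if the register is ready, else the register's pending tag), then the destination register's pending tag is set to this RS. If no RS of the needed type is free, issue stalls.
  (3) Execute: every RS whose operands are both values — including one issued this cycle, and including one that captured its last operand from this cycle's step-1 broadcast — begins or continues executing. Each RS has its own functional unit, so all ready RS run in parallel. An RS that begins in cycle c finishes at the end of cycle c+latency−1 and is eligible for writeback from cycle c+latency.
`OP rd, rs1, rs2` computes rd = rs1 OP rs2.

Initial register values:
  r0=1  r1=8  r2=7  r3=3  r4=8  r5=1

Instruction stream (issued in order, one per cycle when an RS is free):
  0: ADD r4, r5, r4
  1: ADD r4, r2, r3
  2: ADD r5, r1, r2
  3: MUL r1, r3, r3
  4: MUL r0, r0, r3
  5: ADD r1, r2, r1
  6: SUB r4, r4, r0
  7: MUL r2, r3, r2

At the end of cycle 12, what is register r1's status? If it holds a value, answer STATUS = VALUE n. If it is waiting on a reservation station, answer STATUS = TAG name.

c1: issue ADD r4<-Add1 | r0:1,r1:8,r2:7,r3:3,r4:Add1,r5:1
c2: issue ADD r4<-Add2 | r0:1,r1:8,r2:7,r3:3,r4:Add2,r5:1
c3: issue ADD r5<-Add3 | r0:1,r1:8,r2:7,r3:3,r4:Add2,r5:Add3
c4: CDB Add1=9; issue MUL r1<-Mul1 | r0:1,r1:Mul1,r2:7,r3:3,r4:Add2,r5:Add3
c5: CDB Add2=10; issue MUL r0<-Mul2 | r0:Mul2,r1:Mul1,r2:7,r3:3,r4:10,r5:Add3
c6: CDB Add3=15; issue ADD r1<-Add1 | r0:Mul2,r1:Add1,r2:7,r3:3,r4:10,r5:15
c7: issue SUB r4<-Add2 | r0:Mul2,r1:Add1,r2:7,r3:3,r4:Add2,r5:15
c8: stall | r0:Mul2,r1:Add1,r2:7,r3:3,r4:Add2,r5:15
c9: CDB Mul1=9; issue MUL r2<-Mul1 | r0:Mul2,r1:Add1,r2:Mul1,r3:3,r4:Add2,r5:15
c10: CDB Mul2=3 | r0:3,r1:Add1,r2:Mul1,r3:3,r4:Add2,r5:15
c11: - | r0:3,r1:Add1,r2:Mul1,r3:3,r4:Add2,r5:15
c12: CDB Add1=16 | r0:3,r1:16,r2:Mul1,r3:3,r4:Add2,r5:15

STATUS = VALUE 16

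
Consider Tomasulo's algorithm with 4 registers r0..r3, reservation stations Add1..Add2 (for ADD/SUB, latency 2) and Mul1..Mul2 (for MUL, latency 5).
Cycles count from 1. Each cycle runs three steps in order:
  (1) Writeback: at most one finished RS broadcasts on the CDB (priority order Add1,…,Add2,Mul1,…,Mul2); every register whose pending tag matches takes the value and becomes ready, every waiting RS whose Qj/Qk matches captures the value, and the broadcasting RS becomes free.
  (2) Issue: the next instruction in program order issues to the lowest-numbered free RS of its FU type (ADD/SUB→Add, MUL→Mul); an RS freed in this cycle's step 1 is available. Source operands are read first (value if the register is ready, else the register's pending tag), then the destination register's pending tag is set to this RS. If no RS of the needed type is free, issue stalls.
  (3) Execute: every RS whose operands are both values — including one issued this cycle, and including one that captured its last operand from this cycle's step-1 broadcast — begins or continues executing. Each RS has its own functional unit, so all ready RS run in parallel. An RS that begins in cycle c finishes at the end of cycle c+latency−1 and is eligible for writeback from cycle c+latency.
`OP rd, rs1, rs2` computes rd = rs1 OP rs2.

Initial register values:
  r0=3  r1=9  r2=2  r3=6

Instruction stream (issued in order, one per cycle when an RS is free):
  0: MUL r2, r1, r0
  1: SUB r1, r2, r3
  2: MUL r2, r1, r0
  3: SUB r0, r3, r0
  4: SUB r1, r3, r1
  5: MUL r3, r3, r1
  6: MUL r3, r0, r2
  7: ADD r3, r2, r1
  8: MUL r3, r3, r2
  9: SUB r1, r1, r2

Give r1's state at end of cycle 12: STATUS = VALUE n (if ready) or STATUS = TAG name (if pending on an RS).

STATUS = VALUE -15

cycle 1: issue MUL r2<-Mul1 // r0:3,r1:9,r2:Mul1,r3:6
cycle 2: issue SUB r1<-Add1 // r0:3,r1:Add1,r2:Mul1,r3:6
cycle 3: issue MUL r2<-Mul2 // r0:3,r1:Add1,r2:Mul2,r3:6
cycle 4: issue SUB r0<-Add2 // r0:Add2,r1:Add1,r2:Mul2,r3:6
cycle 5: stall // r0:Add2,r1:Add1,r2:Mul2,r3:6
cycle 6: CDB Add2=3; issue SUB r1<-Add2 // r0:3,r1:Add2,r2:Mul2,r3:6
cycle 7: CDB Mul1=27; issue MUL r3<-Mul1 // r0:3,r1:Add2,r2:Mul2,r3:Mul1
cycle 8: stall // r0:3,r1:Add2,r2:Mul2,r3:Mul1
cycle 9: CDB Add1=21; stall // r0:3,r1:Add2,r2:Mul2,r3:Mul1
cycle 10: stall // r0:3,r1:Add2,r2:Mul2,r3:Mul1
cycle 11: CDB Add2=-15; stall // r0:3,r1:-15,r2:Mul2,r3:Mul1
cycle 12: stall // r0:3,r1:-15,r2:Mul2,r3:Mul1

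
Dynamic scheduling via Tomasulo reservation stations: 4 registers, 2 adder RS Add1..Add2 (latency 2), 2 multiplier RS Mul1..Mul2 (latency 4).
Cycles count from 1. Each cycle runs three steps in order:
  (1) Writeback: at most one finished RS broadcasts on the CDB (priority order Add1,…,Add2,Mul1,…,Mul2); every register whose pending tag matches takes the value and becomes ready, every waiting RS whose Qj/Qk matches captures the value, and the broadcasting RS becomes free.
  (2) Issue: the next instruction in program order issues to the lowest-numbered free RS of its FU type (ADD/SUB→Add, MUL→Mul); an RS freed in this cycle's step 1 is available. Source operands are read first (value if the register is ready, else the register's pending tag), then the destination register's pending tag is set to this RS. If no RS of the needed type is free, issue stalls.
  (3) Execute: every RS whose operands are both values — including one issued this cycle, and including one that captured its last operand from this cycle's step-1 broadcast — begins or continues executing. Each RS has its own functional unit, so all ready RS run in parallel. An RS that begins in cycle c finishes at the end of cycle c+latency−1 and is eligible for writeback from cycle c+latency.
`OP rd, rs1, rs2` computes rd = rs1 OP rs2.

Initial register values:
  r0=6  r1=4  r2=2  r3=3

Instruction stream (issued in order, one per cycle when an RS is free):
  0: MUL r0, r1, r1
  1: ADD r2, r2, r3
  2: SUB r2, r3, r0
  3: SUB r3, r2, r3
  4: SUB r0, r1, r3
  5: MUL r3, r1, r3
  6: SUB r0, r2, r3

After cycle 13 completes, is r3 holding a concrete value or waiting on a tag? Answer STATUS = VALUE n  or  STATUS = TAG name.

STATUS = VALUE -64

c1: issue MUL r0<-Mul1 | r0:Mul1,r1:4,r2:2,r3:3
c2: issue ADD r2<-Add1 | r0:Mul1,r1:4,r2:Add1,r3:3
c3: issue SUB r2<-Add2 | r0:Mul1,r1:4,r2:Add2,r3:3
c4: CDB Add1=5; issue SUB r3<-Add1 | r0:Mul1,r1:4,r2:Add2,r3:Add1
c5: CDB Mul1=16; stall | r0:16,r1:4,r2:Add2,r3:Add1
c6: stall | r0:16,r1:4,r2:Add2,r3:Add1
c7: CDB Add2=-13; issue SUB r0<-Add2 | r0:Add2,r1:4,r2:-13,r3:Add1
c8: issue MUL r3<-Mul1 | r0:Add2,r1:4,r2:-13,r3:Mul1
c9: CDB Add1=-16; issue SUB r0<-Add1 | r0:Add1,r1:4,r2:-13,r3:Mul1
c10: - | r0:Add1,r1:4,r2:-13,r3:Mul1
c11: CDB Add2=20 | r0:Add1,r1:4,r2:-13,r3:Mul1
c12: - | r0:Add1,r1:4,r2:-13,r3:Mul1
c13: CDB Mul1=-64 | r0:Add1,r1:4,r2:-13,r3:-64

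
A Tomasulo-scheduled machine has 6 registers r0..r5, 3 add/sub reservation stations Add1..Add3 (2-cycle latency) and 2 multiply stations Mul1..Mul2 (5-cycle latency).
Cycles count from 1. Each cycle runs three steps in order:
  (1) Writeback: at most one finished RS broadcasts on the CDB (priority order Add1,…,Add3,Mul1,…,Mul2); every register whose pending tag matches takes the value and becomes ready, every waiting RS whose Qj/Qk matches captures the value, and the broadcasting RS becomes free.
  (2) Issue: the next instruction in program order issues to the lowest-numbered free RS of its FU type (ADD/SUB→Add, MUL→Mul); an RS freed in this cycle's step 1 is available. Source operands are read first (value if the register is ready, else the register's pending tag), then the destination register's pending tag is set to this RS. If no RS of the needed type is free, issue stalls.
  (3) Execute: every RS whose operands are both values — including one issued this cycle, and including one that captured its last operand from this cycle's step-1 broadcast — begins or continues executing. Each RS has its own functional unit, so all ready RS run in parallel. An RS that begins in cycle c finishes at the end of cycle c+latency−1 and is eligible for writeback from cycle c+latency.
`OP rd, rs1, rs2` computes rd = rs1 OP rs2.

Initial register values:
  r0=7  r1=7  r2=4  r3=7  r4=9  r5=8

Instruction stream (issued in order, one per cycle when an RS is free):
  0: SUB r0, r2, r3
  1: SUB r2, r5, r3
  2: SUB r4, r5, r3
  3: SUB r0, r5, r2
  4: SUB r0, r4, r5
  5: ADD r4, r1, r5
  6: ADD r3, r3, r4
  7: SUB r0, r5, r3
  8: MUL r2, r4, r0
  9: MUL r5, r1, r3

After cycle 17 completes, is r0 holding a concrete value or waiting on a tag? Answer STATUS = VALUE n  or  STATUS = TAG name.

  c1: issue SUB r0<-Add1  regs: r0:Add1,r1:7,r2:4,r3:7,r4:9,r5:8
  c2: issue SUB r2<-Add2  regs: r0:Add1,r1:7,r2:Add2,r3:7,r4:9,r5:8
  c3: CDB Add1=-3; issue SUB r4<-Add1  regs: r0:-3,r1:7,r2:Add2,r3:7,r4:Add1,r5:8
  c4: CDB Add2=1; issue SUB r0<-Add2  regs: r0:Add2,r1:7,r2:1,r3:7,r4:Add1,r5:8
  c5: CDB Add1=1; issue SUB r0<-Add1  regs: r0:Add1,r1:7,r2:1,r3:7,r4:1,r5:8
  c6: CDB Add2=7; issue ADD r4<-Add2  regs: r0:Add1,r1:7,r2:1,r3:7,r4:Add2,r5:8
  c7: CDB Add1=-7; issue ADD r3<-Add1  regs: r0:-7,r1:7,r2:1,r3:Add1,r4:Add2,r5:8
  c8: CDB Add2=15; issue SUB r0<-Add2  regs: r0:Add2,r1:7,r2:1,r3:Add1,r4:15,r5:8
  c9: issue MUL r2<-Mul1  regs: r0:Add2,r1:7,r2:Mul1,r3:Add1,r4:15,r5:8
  c10: CDB Add1=22; issue MUL r5<-Mul2  regs: r0:Add2,r1:7,r2:Mul1,r3:22,r4:15,r5:Mul2
  c11: -  regs: r0:Add2,r1:7,r2:Mul1,r3:22,r4:15,r5:Mul2
  c12: CDB Add2=-14  regs: r0:-14,r1:7,r2:Mul1,r3:22,r4:15,r5:Mul2
  c13: -  regs: r0:-14,r1:7,r2:Mul1,r3:22,r4:15,r5:Mul2
  c14: -  regs: r0:-14,r1:7,r2:Mul1,r3:22,r4:15,r5:Mul2
  c15: CDB Mul2=154  regs: r0:-14,r1:7,r2:Mul1,r3:22,r4:15,r5:154
  c16: -  regs: r0:-14,r1:7,r2:Mul1,r3:22,r4:15,r5:154
  c17: CDB Mul1=-210  regs: r0:-14,r1:7,r2:-210,r3:22,r4:15,r5:154

STATUS = VALUE -14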